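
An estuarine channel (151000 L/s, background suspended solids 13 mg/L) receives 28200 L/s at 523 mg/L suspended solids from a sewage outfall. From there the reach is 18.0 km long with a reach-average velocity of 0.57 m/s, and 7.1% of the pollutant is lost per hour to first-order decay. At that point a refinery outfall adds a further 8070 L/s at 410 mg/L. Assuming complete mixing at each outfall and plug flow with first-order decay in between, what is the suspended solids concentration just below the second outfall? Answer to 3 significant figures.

Mass balance: C = (151000·13.00 + 28200·523.0) / 179200 = 16710000/179200 = 93.26 mg/L; combined flow 179200 L/s.
Travel time t = 18.0·1000 / 0.57 = 31580 s = 8.772 h.
7.1%/h lost → k = −ln(1 − 0.071) = 0.07365 h⁻¹.
After decay, C = 93.26 × e^(−kt) = 93.26 × 0.5241 = 48.88 mg/L.
Second outfall: C = (179200·48.88 + 8070·410.0)/187300 = 64.44 mg/L.

64.4 mg/L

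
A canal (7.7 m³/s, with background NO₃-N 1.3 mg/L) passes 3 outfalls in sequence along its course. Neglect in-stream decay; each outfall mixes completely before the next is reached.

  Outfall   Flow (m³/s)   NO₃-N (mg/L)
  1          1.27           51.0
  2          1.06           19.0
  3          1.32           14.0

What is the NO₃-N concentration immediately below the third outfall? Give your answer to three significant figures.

9.99 mg/L

Below outfall 1: Q → 8.970 m³/s, C = (7.700·1.300 + 1.270·51.00)/8.970 = 8.337 mg/L.
Below outfall 2: Q → 10.03 m³/s, C = (8.970·8.337 + 1.060·19.00)/10.03 = 9.464 mg/L.
Below outfall 3: Q → 11.35 m³/s, C = (10.03·9.464 + 1.320·14.00)/11.35 = 9.991 mg/L.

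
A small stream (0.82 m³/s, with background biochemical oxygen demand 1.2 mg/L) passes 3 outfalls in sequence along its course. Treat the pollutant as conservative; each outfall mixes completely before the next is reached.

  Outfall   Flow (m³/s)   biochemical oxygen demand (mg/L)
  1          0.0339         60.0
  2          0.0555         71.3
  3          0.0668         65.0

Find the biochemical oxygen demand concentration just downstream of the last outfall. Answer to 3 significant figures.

11.6 mg/L

After outfall 1: Q = 0.8200 + 0.03390 = 0.8539 m³/s; C = (0.8200·1.200 + 0.03390·60.00)/0.8539 = 3.534 mg/L.
After outfall 2: Q = 0.8539 + 0.05550 = 0.9094 m³/s; C = (0.8539·3.534 + 0.05550·71.30)/0.9094 = 7.670 mg/L.
After outfall 3: Q = 0.9094 + 0.06680 = 0.9762 m³/s; C = (0.9094·7.670 + 0.06680·65.00)/0.9762 = 11.59 mg/L.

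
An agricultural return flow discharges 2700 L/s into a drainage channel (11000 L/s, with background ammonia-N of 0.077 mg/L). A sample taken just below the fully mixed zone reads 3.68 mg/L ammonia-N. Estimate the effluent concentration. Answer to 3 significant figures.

18.4 mg/L

Mass balance: 11000·0.07700 + 2700·Cₑ = 13700·3.680
→ Cₑ = (13700·3.680 − 11000·0.07700) / 2700 = 18.36 mg/L.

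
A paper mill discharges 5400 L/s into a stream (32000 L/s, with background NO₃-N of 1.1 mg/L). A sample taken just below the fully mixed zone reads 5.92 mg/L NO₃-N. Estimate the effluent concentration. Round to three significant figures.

Mass balance: 32000·1.100 + 5400·Cₑ = 37400·5.920
→ Cₑ = (37400·5.920 − 32000·1.100) / 5400 = 34.48 mg/L.

34.5 mg/L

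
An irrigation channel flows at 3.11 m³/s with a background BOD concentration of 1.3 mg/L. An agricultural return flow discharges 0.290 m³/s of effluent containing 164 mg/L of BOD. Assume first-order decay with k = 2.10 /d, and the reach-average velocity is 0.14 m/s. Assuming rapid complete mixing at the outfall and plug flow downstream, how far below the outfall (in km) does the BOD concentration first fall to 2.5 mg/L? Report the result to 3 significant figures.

Flow-weighted average: C = (3.110·1.300 + 0.2900·164.0) / 3.400 = 51.60/3.400 = 15.18 mg/L.
Set 15.18·exp(−k·t) = 2.5 → t = ln(15.18/2.5)/k = 74200 s = 20.61 h.
Distance = v·t = 0.14·74200 = 10390 m = 10.39 km.

10.4 km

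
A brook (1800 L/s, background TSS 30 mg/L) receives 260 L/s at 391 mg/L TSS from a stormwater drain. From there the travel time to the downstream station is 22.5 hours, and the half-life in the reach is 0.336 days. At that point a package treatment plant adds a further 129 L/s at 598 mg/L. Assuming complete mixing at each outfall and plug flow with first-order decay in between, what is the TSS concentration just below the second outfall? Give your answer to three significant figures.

After mixing, C = (1800·30.00 + 260.0·391.0) / 2060 = 155700/2060 = 75.56 mg/L; combined flow 2060 L/s.
Half-life 0.336 d → k = ln 2 / 0.336 = 2.063 d⁻¹.
After decay, C = 75.56 × e^(−kt) = 75.56 × 0.1446 = 10.92 mg/L.
Second outfall: C = (2060·10.92 + 129.0·598.0)/2189 = 45.52 mg/L.

45.5 mg/L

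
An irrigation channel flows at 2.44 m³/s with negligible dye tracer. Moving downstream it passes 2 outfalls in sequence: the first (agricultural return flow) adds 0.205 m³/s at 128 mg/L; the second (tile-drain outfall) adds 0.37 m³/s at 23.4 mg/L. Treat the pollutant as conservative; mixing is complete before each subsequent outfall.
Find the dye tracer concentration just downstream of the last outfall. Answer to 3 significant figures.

Outfall 1: combined Q = 2.645 m³/s; C = (2.440·0 + 0.2050·128.0)/2.645 = 9.921 mg/L.
Outfall 2: combined Q = 3.015 m³/s; C = (2.645·9.921 + 0.3700·23.40)/3.015 = 11.57 mg/L.

11.6 mg/L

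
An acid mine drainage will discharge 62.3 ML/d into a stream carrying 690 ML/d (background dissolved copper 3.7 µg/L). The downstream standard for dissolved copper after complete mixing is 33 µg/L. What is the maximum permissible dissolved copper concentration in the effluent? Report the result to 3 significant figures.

358 µg/L

At the limit, (Qr·Cr + Qe·Cₑ)/(Qr + Qe) = 33:
Cₑ = (752.3·33 − 690.0·3.700) / 62.30 = 357.5 µg/L.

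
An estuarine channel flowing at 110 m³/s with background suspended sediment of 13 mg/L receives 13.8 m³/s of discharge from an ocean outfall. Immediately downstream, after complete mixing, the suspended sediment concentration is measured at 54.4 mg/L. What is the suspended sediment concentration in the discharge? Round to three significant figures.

384 mg/L

Mass balance: 110.0·13.00 + 13.80·Cₑ = 123.8·54.40
→ Cₑ = (123.8·54.40 − 110.0·13.00) / 13.80 = 384.4 mg/L.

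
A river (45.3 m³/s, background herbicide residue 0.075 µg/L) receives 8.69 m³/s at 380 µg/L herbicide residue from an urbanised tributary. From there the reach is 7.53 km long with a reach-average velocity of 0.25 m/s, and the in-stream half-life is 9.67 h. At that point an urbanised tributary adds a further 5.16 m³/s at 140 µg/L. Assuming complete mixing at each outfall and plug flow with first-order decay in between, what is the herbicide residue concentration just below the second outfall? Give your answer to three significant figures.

42.9 µg/L

Flow-weighted average: C = (45.30·0.07500 + 8.690·380.0) / 53.99 = 3306/53.99 = 61.23 µg/L; combined flow 53.99 m³/s.
Travel time t = 7.53·1000 / 0.25 = 30120 s = 8.367 h.
Half-life 9.67 h → k = ln 2 / 9.67 = 0.07168 h⁻¹ = 1.720 d⁻¹.
Applying C = C₀e^(−kt): 61.23 × 0.5490 = 33.61 µg/L.
Second outfall: C = (53.99·33.61 + 5.160·140.0)/59.15 = 42.89 µg/L.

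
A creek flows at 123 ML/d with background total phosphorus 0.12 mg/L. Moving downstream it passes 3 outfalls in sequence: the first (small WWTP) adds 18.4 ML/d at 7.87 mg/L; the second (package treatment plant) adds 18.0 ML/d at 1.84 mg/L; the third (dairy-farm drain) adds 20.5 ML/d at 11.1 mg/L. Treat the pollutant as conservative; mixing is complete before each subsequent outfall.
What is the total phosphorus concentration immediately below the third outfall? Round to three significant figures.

2.34 mg/L

Outfall 1: combined Q = 141.4 ML/d; C = (123.0·0.1200 + 18.40·7.870)/141.4 = 1.128 mg/L.
Outfall 2: combined Q = 159.4 ML/d; C = (141.4·1.128 + 18.00·1.840)/159.4 = 1.209 mg/L.
Outfall 3: combined Q = 179.9 ML/d; C = (159.4·1.209 + 20.50·11.10)/179.9 = 2.336 mg/L.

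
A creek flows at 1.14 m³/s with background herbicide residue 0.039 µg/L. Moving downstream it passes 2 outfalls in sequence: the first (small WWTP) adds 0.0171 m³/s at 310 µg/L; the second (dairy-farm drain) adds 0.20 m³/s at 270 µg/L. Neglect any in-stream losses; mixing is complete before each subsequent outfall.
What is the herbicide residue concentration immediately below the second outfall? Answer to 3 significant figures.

After outfall 1: Q = 1.140 + 0.01710 = 1.157 m³/s; C = (1.140·0.03900 + 0.01710·310.0)/1.157 = 4.620 µg/L.
After outfall 2: Q = 1.157 + 0.2000 = 1.357 m³/s; C = (1.157·4.620 + 0.2000·270.0)/1.357 = 43.73 µg/L.

43.7 µg/L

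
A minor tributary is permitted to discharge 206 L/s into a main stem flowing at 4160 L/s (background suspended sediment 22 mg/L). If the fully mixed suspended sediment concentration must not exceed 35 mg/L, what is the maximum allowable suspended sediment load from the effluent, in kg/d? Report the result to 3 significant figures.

Mass balance at the limit: 4160·22.00 + 206.0·Cₑ = 4366·35 → Cₑ = 297.5 mg/L.
206.0 L/s = 0.2060 m³/s. Load = 0.2060 m³/s × 297.5 g/m³ × 86 400 s/d = 5295 kg/d.

5300 kg/d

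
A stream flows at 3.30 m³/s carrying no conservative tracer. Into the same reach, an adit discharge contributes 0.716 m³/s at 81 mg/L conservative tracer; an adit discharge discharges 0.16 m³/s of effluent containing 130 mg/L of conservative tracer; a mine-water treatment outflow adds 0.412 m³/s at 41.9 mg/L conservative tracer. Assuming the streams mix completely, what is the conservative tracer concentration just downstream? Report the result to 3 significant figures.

Mass balance: C = (3.300·0 + 0.7160·81.00 + 0.1600·130.0 + 0.4120·41.90) / 4.588 = 96.06/4.588 = 20.94 mg/L.

20.9 mg/L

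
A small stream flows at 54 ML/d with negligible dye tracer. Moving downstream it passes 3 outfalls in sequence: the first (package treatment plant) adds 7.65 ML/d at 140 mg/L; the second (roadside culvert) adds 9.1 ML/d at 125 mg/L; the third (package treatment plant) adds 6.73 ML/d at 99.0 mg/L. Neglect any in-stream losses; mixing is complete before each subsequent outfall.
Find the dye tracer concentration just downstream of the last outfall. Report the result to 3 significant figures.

37.1 mg/L

Below outfall 1: Q → 61.65 ML/d, C = (54.00·0 + 7.650·140.0)/61.65 = 17.37 mg/L.
Below outfall 2: Q → 70.75 ML/d, C = (61.65·17.37 + 9.100·125.0)/70.75 = 31.22 mg/L.
Below outfall 3: Q → 77.48 ML/d, C = (70.75·31.22 + 6.730·99.00)/77.48 = 37.10 mg/L.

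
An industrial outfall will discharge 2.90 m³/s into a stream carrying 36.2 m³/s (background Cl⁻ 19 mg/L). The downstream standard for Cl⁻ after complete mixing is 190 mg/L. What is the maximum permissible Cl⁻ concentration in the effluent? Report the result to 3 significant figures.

2320 mg/L

At the limit, (Qr·Cr + Qe·Cₑ)/(Qr + Qe) = 190:
Cₑ = (39.10·190 − 36.20·19.00) / 2.900 = 2325 mg/L.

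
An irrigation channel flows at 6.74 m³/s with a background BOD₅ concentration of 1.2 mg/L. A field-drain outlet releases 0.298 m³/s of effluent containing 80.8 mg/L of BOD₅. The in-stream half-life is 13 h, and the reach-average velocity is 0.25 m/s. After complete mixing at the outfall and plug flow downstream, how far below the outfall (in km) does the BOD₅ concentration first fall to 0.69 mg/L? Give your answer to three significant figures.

31.9 km

Flow-weighted average: C = (6.740·1.200 + 0.2980·80.80) / 7.038 = 32.17/7.038 = 4.570 mg/L.
Half-life 13 h → k = ln 2 / 13 = 0.05332 h⁻¹ = 1.280 d⁻¹.
Set 4.570·exp(−k·t) = 0.69 → t = ln(4.570/0.69)/k = 127700 s = 35.46 h.
Distance = v·t = 0.25·127700 = 31910 m = 31.91 km.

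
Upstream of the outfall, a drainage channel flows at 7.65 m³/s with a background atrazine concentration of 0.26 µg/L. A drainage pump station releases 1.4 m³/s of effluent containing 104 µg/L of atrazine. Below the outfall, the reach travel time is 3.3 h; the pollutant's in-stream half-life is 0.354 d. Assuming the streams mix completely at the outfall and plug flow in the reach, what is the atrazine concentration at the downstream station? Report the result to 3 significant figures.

Conservation of mass: C = (7.650·0.2600 + 1.400·104.0) / 9.050 = 147.6/9.050 = 16.31 µg/L.
Half-life 0.354 d → k = ln 2 / 0.354 = 1.958 d⁻¹.
Decay over the reach: 16.31·exp(−kt) = 16.31·0.7640 = 12.46 µg/L.

12.5 µg/L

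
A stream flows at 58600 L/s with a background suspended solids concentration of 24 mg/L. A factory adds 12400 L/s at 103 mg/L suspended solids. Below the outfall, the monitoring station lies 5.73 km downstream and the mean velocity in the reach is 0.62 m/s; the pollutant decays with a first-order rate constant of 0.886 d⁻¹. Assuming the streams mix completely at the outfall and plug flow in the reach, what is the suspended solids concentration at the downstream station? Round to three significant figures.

34.4 mg/L

Mass balance: C = (58600·24.00 + 12400·103.0) / 71000 = 2684000/71000 = 37.80 mg/L.
Travel time t = 5.73·1000 / 0.62 = 9242 s = 2.567 h.
After decay, C = 37.80 × e^(−kt) = 37.80 × 0.9096 = 34.38 mg/L.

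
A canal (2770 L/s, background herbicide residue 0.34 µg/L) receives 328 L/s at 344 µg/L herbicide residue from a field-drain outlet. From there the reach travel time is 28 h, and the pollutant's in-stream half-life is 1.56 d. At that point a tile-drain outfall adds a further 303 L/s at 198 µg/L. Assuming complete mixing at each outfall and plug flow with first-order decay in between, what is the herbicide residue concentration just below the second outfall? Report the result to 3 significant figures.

37.6 µg/L

Mass balance: C = (2770·0.3400 + 328.0·344.0) / 3098 = 113800/3098 = 36.72 µg/L; combined flow 3098 L/s.
Half-life 1.56 d → k = ln 2 / 1.56 = 0.4443 d⁻¹.
First-order decay: C = 36.72·exp(−k·t) = 36.72·0.5955 = 21.87 µg/L.
At the second outfall, C = (3098·21.87 + 303.0·198.0) / (3098 + 303.0) = 37.56 µg/L.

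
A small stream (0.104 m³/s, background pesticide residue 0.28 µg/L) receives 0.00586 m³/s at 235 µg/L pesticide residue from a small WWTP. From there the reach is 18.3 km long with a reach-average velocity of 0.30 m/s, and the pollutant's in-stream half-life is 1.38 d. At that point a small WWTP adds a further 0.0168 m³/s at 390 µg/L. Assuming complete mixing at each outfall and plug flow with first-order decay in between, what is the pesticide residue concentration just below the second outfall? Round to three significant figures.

After mixing, C = (0.1040·0.2800 + 0.005860·235.0) / 0.1099 = 1.406/0.1099 = 12.80 µg/L; combined flow 0.1099 m³/s.
Travel time t = 18.3·1000 / 0.30 = 61000 s = 16.94 h.
Half-life 1.38 d → k = ln 2 / 1.38 = 0.5023 d⁻¹.
First-order decay: C = 12.80·exp(−k·t) = 12.80·0.7014 = 8.979 µg/L.
At the second outfall, C = (0.1099·8.979 + 0.01680·390.0) / (0.1099 + 0.01680) = 59.52 µg/L.

59.5 µg/L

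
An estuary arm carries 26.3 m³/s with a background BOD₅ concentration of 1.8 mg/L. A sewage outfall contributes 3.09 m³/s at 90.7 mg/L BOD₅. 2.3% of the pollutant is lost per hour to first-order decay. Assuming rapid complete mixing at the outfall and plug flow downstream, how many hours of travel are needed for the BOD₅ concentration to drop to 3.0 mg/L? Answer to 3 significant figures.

Flow-weighted average: C = (26.30·1.800 + 3.090·90.70) / 29.39 = 327.6/29.39 = 11.15 mg/L.
2.3%/h lost → k = −ln(1 − 0.023) = 0.02327 h⁻¹.
11.15·exp(−k·t) = 3.0 → t = ln(11.15/3.0)/k = 203100 s = 56.41 h.

56.4 h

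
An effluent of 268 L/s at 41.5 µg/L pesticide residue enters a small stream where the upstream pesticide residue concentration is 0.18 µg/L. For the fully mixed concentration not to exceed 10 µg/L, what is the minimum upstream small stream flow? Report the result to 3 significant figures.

860 L/s

Set C_mix = 10: (Q·0.1800 + 268.0·41.50) / (Q + 268.0) = 10
→ Q = 268.0·(41.50 − 10)/(10 − 0.1800) = 859.7 L/s.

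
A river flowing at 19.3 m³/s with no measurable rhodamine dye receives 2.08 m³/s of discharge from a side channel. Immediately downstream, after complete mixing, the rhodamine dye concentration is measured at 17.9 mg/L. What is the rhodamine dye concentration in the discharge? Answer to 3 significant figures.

Mass balance: 19.30·0 + 2.080·Cₑ = 21.38·17.90
→ Cₑ = (21.38·17.90 − 19.30·0) / 2.080 = 184.0 mg/L.

184 mg/L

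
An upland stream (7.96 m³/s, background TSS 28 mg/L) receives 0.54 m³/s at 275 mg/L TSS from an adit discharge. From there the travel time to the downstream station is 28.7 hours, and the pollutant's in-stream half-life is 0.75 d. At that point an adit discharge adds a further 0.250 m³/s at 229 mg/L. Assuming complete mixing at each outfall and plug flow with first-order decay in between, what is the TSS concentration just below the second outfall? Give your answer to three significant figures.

20.6 mg/L

After mixing, C = (7.960·28.00 + 0.5400·275.0) / 8.500 = 371.4/8.500 = 43.69 mg/L; combined flow 8.500 m³/s.
Half-life 0.75 d → k = ln 2 / 0.75 = 0.9242 d⁻¹.
First-order decay: C = 43.69·exp(−k·t) = 43.69·0.3311 = 14.47 mg/L.
At the second outfall, C = (8.500·14.47 + 0.2500·229.0) / (8.500 + 0.2500) = 20.60 mg/L.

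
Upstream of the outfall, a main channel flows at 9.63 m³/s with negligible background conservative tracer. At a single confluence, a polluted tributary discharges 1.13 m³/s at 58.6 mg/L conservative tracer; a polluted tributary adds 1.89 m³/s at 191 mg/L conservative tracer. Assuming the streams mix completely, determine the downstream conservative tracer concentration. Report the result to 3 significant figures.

33.8 mg/L

Mixed concentration C = ΣQC/ΣQ = (9.630·0 + 1.130·58.60 + 1.890·191.0) / 12.65 = 427.2/12.65 = 33.77 mg/L.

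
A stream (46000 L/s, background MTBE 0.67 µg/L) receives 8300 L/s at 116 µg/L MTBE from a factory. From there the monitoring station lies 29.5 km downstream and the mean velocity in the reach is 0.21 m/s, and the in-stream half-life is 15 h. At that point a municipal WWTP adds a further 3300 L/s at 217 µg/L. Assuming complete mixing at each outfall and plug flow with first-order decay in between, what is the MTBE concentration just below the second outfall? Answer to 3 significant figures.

Mass balance: C = (46000·0.6700 + 8300·116.0) / 54300 = 993600/54300 = 18.30 µg/L; combined flow 54300 L/s.
Travel time t = 29.5·1000 / 0.21 = 140500 s = 39.02 h.
Half-life 15 h → k = ln 2 / 15 = 0.04621 h⁻¹ = 1.109 d⁻¹.
First-order decay: C = 18.30·exp(−k·t) = 18.30·0.1648 = 3.015 µg/L.
At the second outfall, C = (54300·3.015 + 3300·217.0) / (54300 + 3300) = 15.27 µg/L.

15.3 µg/L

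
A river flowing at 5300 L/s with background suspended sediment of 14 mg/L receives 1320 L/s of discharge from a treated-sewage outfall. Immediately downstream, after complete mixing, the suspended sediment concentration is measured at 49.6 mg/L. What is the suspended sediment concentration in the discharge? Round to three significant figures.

Mass balance: 5300·14.00 + 1320·Cₑ = 6620·49.60
→ Cₑ = (6620·49.60 − 5300·14.00) / 1320 = 192.5 mg/L.

193 mg/L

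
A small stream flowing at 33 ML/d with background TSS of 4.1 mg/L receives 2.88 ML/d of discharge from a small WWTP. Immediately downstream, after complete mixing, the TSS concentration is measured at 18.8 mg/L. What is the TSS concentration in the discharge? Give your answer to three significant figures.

Mass balance: 33.00·4.100 + 2.880·Cₑ = 35.88·18.80
→ Cₑ = (35.88·18.80 − 33.00·4.100) / 2.880 = 187.2 mg/L.

187 mg/L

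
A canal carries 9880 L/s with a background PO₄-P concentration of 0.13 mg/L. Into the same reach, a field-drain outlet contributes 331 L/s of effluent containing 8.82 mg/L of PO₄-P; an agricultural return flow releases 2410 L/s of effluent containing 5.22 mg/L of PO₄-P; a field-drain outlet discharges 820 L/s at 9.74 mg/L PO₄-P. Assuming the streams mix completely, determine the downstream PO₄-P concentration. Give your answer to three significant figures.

Mass balance: C = (9880·0.1300 + 331.0·8.820 + 2410·5.220 + 820.0·9.740) / 13440 = 24770/13440 = 1.843 mg/L.

1.84 mg/L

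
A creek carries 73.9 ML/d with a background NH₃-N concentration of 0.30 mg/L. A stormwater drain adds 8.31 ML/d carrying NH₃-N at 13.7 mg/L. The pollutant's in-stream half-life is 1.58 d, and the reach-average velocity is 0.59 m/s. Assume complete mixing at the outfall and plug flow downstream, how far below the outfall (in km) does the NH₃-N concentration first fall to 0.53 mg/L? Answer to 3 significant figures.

132 km

After mixing, C = (73.90·0.3000 + 8.310·13.70) / 82.21 = 136.0/82.21 = 1.655 mg/L.
Half-life 1.58 d → k = ln 2 / 1.58 = 0.4387 d⁻¹.
Set 1.655·exp(−k·t) = 0.53 → t = ln(1.655/0.53)/k = 224200 s = 62.28 h.
Distance = v·t = 0.59·224200 = 132300 m = 132.3 km.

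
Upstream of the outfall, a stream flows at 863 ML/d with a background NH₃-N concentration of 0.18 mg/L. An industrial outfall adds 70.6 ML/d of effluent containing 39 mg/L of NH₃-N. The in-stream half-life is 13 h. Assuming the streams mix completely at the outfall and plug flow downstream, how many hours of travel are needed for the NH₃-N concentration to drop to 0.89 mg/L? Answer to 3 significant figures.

23.5 h

Conservation of mass: C = (863.0·0.1800 + 70.60·39.00) / 933.6 = 2909/933.6 = 3.116 mg/L.
Half-life 13 h → k = ln 2 / 13 = 0.05332 h⁻¹ = 1.280 d⁻¹.
3.116·exp(−k·t) = 0.89 → t = ln(3.116/0.89)/k = 84600 s = 23.50 h.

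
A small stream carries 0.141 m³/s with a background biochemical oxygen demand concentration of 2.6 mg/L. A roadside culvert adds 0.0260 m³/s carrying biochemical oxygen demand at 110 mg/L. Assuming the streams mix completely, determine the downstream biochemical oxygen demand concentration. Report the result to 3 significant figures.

19.3 mg/L

Mass balance: C = (0.1410·2.600 + 0.02600·110.0) / 0.1670 = 3.227/0.1670 = 19.32 mg/L.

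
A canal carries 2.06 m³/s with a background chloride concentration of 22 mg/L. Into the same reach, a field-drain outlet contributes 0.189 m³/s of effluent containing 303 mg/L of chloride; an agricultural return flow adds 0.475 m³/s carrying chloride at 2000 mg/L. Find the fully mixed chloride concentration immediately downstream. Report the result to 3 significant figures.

386 mg/L

Mixed concentration C = ΣQC/ΣQ = (2.060·22.00 + 0.1890·303.0 + 0.4750·2000) / 2.724 = 1053/2.724 = 386.4 mg/L.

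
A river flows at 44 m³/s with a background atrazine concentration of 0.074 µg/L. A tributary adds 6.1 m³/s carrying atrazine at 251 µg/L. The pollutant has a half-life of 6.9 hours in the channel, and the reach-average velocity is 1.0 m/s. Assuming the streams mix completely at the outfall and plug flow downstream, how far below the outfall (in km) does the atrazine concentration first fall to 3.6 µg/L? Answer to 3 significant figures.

Flow-weighted average: C = (44.00·0.07400 + 6.100·251.0) / 50.10 = 1534/50.10 = 30.63 µg/L.
Half-life 6.9 h → k = ln 2 / 6.9 = 0.1005 h⁻¹ = 2.411 d⁻¹.
Set 30.63·exp(−k·t) = 3.6 → t = ln(30.63/3.6)/k = 76720 s = 21.31 h.
Distance = v·t = 1.0·76720 = 76720 m = 76.72 km.

76.7 km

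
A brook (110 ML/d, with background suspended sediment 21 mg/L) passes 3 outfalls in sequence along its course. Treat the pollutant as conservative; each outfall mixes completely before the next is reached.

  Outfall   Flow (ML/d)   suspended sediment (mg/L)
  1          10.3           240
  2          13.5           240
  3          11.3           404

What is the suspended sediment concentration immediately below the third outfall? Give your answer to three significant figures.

86.7 mg/L

After outfall 1: Q = 110.0 + 10.30 = 120.3 ML/d; C = (110.0·21.00 + 10.30·240.0)/120.3 = 39.75 mg/L.
After outfall 2: Q = 120.3 + 13.50 = 133.8 ML/d; C = (120.3·39.75 + 13.50·240.0)/133.8 = 59.96 mg/L.
After outfall 3: Q = 133.8 + 11.30 = 145.1 ML/d; C = (133.8·59.96 + 11.30·404.0)/145.1 = 86.75 mg/L.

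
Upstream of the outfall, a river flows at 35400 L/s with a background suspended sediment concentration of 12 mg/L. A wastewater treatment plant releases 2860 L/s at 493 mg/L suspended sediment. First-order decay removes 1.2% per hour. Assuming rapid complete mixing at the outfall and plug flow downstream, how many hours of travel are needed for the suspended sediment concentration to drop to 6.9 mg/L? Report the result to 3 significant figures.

161 h

Mixed concentration C = ΣQC/ΣQ = (35400·12.00 + 2860·493.0) / 38260 = 1835000/38260 = 47.96 mg/L.
1.2%/h lost → k = −ln(1 − 0.012) = 0.01207 h⁻¹.
47.96·exp(−k·t) = 6.9 → t = ln(47.96/6.9)/k = 578100 s = 160.6 h.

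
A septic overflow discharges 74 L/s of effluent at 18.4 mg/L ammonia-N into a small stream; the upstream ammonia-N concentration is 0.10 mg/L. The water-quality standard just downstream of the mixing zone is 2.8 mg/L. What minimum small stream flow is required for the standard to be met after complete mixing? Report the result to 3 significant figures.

Set C_mix = 2.8: (Q·0.1000 + 74.00·18.40) / (Q + 74.00) = 2.8
→ Q = 74.00·(18.40 − 2.8)/(2.8 − 0.1000) = 427.6 L/s.

428 L/s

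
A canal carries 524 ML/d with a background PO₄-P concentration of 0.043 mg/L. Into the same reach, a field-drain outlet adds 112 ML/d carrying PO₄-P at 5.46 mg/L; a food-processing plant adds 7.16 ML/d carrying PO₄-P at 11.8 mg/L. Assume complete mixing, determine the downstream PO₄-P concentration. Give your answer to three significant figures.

1.12 mg/L

After mixing, C = (524.0·0.04300 + 112.0·5.460 + 7.160·11.80) / 643.2 = 718.5/643.2 = 1.117 mg/L.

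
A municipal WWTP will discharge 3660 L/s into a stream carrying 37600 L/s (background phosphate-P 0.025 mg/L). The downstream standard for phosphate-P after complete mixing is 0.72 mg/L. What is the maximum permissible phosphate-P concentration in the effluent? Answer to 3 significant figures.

At the limit, (Qr·Cr + Qe·Cₑ)/(Qr + Qe) = 0.72:
Cₑ = (41260·0.72 − 37600·0.02500) / 3660 = 7.860 mg/L.

7.86 mg/L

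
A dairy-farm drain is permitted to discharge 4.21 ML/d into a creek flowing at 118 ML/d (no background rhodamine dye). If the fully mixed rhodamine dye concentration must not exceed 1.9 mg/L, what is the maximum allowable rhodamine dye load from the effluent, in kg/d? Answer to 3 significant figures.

232 kg/d

Mass balance at the limit: 118.0·0 + 4.210·Cₑ = 122.2·1.9 → Cₑ = 55.15 mg/L.
4.210 ML/d = 0.04873 m³/s. Load = 0.04873 m³/s × 55.15 g/m³ × 86 400 s/d = 232.2 kg/d.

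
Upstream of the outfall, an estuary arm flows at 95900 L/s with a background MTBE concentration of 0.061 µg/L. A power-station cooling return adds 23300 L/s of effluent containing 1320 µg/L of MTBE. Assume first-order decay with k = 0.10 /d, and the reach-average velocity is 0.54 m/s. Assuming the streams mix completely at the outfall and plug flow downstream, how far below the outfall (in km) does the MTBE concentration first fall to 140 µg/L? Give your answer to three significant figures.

After mixing, C = (95900·0.06100 + 23300·1320) / 119200 = 30760000/119200 = 258.1 µg/L.
Set 258.1·exp(−k·t) = 140 → t = ln(258.1/140)/k = 528400 s = 146.8 h.
Distance = v·t = 0.54·528400 = 285300 m = 285.3 km.

285 km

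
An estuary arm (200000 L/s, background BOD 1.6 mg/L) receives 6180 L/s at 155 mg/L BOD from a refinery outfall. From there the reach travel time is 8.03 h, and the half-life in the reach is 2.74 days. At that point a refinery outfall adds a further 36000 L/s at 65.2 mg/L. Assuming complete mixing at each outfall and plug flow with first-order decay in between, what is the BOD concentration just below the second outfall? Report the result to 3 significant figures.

14.5 mg/L

Mixed concentration C = ΣQC/ΣQ = (200000·1.600 + 6180·155.0) / 206200 = 1278000/206200 = 6.198 mg/L; combined flow 206200 L/s.
Half-life 2.74 d → k = ln 2 / 2.74 = 0.2530 d⁻¹.
First-order decay: C = 6.198·exp(−k·t) = 6.198·0.9188 = 5.695 mg/L.
At the second outfall, C = (206200·5.695 + 36000·65.20) / (206200 + 36000) = 14.54 mg/L.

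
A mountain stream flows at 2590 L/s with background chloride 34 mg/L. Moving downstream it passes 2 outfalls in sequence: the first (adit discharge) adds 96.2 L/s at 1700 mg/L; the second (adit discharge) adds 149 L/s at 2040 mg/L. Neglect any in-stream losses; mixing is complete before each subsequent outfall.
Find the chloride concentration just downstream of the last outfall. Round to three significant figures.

196 mg/L

Below outfall 1: Q → 2686 L/s, C = (2590·34.00 + 96.20·1700)/2686 = 93.66 mg/L.
Below outfall 2: Q → 2835 L/s, C = (2686·93.66 + 149.0·2040)/2835 = 196.0 mg/L.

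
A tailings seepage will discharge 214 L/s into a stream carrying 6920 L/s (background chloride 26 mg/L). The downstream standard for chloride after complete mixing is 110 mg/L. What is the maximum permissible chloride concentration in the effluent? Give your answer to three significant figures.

2830 mg/L

At the limit, (Qr·Cr + Qe·Cₑ)/(Qr + Qe) = 110:
Cₑ = (7134·110 − 6920·26.00) / 214.0 = 2826 mg/L.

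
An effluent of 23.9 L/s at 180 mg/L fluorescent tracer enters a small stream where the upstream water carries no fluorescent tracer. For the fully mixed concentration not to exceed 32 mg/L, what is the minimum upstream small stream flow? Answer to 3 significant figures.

111 L/s

Set C_mix = 32: (Q·0 + 23.90·180.0) / (Q + 23.90) = 32
→ Q = 23.90·(180.0 − 32)/(32 − 0) = 110.5 L/s.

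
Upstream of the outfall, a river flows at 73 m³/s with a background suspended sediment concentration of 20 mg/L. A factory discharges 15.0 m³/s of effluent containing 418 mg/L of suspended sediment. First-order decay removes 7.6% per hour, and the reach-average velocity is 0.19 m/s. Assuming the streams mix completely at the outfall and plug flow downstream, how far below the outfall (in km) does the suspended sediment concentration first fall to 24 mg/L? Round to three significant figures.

Mass balance: C = (73.00·20.00 + 15.00·418.0) / 88.00 = 7730/88.00 = 87.84 mg/L.
7.6%/h lost → k = −ln(1 − 0.076) = 0.07904 h⁻¹.
Set 87.84·exp(−k·t) = 24 → t = ln(87.84/24)/k = 59090 s = 16.41 h.
Distance = v·t = 0.19·59090 = 11230 m = 11.23 km.

11.2 km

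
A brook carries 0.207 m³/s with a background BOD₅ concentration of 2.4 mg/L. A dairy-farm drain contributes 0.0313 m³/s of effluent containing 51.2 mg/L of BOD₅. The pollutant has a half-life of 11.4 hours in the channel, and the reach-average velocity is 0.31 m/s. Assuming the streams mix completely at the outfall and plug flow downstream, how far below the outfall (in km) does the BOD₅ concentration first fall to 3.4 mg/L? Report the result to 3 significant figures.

17.5 km

Mixed concentration C = ΣQC/ΣQ = (0.2070·2.400 + 0.03130·51.20) / 0.2383 = 2.099/0.2383 = 8.810 mg/L.
Half-life 11.4 h → k = ln 2 / 11.4 = 0.06080 h⁻¹ = 1.459 d⁻¹.
Set 8.810·exp(−k·t) = 3.4 → t = ln(8.810/3.4)/k = 56370 s = 15.66 h.
Distance = v·t = 0.31·56370 = 17480 m = 17.48 km.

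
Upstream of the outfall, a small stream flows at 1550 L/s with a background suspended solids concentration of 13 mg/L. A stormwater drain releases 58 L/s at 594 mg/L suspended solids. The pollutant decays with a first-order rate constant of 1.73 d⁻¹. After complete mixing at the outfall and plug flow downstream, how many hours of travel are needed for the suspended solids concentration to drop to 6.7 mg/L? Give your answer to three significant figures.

22.5 h

After mixing, C = (1550·13.00 + 58.00·594.0) / 1608 = 54600/1608 = 33.96 mg/L.
33.96·exp(−k·t) = 6.7 → t = ln(33.96/6.7)/k = 81050 s = 22.52 h.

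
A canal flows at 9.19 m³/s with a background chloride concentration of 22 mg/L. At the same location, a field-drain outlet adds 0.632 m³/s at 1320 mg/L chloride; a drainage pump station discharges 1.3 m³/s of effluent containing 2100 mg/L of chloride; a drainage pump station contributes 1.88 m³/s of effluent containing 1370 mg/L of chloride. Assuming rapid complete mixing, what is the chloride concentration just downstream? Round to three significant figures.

Flow-weighted average: C = (9.190·22.00 + 0.6320·1320 + 1.300·2100 + 1.880·1370) / 13.00 = 6342/13.00 = 487.8 mg/L.

488 mg/L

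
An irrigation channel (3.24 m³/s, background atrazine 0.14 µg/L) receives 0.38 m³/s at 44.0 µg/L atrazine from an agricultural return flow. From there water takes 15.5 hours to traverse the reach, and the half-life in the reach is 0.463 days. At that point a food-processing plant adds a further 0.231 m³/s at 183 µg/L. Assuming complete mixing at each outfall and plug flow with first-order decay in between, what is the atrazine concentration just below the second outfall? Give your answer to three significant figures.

12.7 µg/L

Flow-weighted average: C = (3.240·0.1400 + 0.3800·44.00) / 3.620 = 17.17/3.620 = 4.744 µg/L; combined flow 3.620 m³/s.
Half-life 0.463 d → k = ln 2 / 0.463 = 1.497 d⁻¹.
Applying C = C₀e^(−kt): 4.744 × 0.3803 = 1.804 µg/L.
Second outfall: C = (3.620·1.804 + 0.2310·183.0)/3.851 = 12.67 µg/L.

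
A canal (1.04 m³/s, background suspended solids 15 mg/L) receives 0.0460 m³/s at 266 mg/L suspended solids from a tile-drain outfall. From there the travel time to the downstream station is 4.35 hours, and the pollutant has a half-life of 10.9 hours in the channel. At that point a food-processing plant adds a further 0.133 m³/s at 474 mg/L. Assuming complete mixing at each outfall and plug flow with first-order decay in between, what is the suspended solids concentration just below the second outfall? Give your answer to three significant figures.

69.0 mg/L

Flow-weighted average: C = (1.040·15.00 + 0.04600·266.0) / 1.086 = 27.84/1.086 = 25.63 mg/L; combined flow 1.086 m³/s.
Half-life 10.9 h → k = ln 2 / 10.9 = 0.06359 h⁻¹ = 1.526 d⁻¹.
Decay over the reach: 25.63·exp(−kt) = 25.63·0.7583 = 19.44 mg/L.
Second outfall: C = (1.086·19.44 + 0.1330·474.0)/1.219 = 69.03 mg/L.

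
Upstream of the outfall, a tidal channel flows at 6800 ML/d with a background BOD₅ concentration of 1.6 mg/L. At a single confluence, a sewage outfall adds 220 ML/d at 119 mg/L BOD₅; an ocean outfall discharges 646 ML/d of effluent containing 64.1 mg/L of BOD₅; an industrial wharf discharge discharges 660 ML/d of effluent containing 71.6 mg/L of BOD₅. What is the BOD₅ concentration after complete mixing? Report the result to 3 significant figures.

15.1 mg/L

Flow-weighted average: C = (6800·1.600 + 220.0·119.0 + 646.0·64.10 + 660.0·71.60) / 8326 = 125700/8326 = 15.10 mg/L.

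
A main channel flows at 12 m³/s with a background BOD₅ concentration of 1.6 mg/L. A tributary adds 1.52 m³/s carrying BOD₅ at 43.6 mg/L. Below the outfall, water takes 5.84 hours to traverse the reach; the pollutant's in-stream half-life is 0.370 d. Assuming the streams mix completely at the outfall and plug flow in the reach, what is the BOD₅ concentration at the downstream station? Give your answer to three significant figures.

After mixing, C = (12.00·1.600 + 1.520·43.60) / 13.52 = 85.47/13.52 = 6.322 mg/L.
Half-life 0.370 d → k = ln 2 / 0.370 = 1.873 d⁻¹.
Applying C = C₀e^(−kt): 6.322 × 0.6339 = 4.007 mg/L.

4.01 mg/L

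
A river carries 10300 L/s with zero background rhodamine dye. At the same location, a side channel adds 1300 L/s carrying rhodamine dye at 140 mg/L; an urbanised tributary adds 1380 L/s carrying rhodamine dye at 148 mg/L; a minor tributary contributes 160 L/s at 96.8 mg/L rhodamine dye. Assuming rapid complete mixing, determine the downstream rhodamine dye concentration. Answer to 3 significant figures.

After mixing, C = (10300·0 + 1300·140.0 + 1380·148.0 + 160.0·96.80) / 13140 = 401700/13140 = 30.57 mg/L.

30.6 mg/L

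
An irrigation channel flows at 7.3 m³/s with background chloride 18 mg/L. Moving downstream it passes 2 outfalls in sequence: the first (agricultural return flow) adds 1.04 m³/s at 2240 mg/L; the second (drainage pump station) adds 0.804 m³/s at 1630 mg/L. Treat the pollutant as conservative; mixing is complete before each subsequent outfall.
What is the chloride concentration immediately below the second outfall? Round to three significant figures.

Below outfall 1: Q → 8.340 m³/s, C = (7.300·18.00 + 1.040·2240)/8.340 = 295.1 mg/L.
Below outfall 2: Q → 9.144 m³/s, C = (8.340·295.1 + 0.8040·1630)/9.144 = 412.5 mg/L.

412 mg/L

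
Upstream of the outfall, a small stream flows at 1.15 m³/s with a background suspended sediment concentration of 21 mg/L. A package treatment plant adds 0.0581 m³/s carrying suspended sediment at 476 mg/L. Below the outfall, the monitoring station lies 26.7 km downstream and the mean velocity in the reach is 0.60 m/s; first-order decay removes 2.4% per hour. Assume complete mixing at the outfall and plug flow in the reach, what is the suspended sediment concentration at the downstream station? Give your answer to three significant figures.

31.8 mg/L

Flow-weighted average: C = (1.150·21.00 + 0.05810·476.0) / 1.208 = 51.81/1.208 = 42.88 mg/L.
Travel time t = 26.7·1000 / 0.60 = 44500 s = 12.36 h.
2.4%/h lost → k = −ln(1 − 0.024) = 0.02429 h⁻¹.
First-order decay: C = 42.88·exp(−k·t) = 42.88·0.7406 = 31.76 mg/L.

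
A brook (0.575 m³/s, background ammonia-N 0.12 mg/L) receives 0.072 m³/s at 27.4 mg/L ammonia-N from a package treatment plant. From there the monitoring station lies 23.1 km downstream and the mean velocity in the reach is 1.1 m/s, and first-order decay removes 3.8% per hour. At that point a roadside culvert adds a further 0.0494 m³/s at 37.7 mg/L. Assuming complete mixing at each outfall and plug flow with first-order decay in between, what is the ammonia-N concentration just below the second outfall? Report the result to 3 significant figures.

Conservation of mass: C = (0.5750·0.1200 + 0.07200·27.40) / 0.6470 = 2.042/0.6470 = 3.156 mg/L; combined flow 0.6470 m³/s.
Travel time t = 23.1·1000 / 1.1 = 21000 s = 5.833 h.
3.8%/h lost → k = −ln(1 − 0.038) = 0.03874 h⁻¹.
Applying C = C₀e^(−kt): 3.156 × 0.7977 = 2.517 mg/L.
At the second outfall, C = (0.6470·2.517 + 0.04940·37.70) / (0.6470 + 0.04940) = 5.013 mg/L.

5.01 mg/L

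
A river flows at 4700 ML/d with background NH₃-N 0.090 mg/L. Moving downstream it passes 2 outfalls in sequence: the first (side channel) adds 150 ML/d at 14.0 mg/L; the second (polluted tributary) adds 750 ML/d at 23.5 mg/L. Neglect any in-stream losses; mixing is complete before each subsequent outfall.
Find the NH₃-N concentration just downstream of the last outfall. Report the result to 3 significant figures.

3.60 mg/L

Outfall 1: combined Q = 4850 ML/d; C = (4700·0.09000 + 150.0·14.00)/4850 = 0.5202 mg/L.
Outfall 2: combined Q = 5600 ML/d; C = (4850·0.5202 + 750.0·23.50)/5600 = 3.598 mg/L.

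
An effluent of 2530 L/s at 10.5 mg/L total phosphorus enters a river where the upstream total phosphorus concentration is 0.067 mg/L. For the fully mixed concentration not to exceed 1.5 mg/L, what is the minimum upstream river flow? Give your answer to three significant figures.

Set C_mix = 1.5: (Q·0.06700 + 2530·10.50) / (Q + 2530) = 1.5
→ Q = 2530·(10.50 − 1.5)/(1.5 − 0.06700) = 15890 L/s.

15900 L/s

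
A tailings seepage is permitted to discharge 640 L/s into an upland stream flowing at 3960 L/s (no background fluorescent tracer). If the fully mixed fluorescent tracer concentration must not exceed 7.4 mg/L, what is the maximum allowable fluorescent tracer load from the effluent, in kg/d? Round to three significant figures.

Mass balance at the limit: 3960·0 + 640.0·Cₑ = 4600·7.4 → Cₑ = 53.19 mg/L.
640.0 L/s = 0.6400 m³/s. Load = 0.6400 m³/s × 53.19 g/m³ × 86 400 s/d = 2941 kg/d.

2940 kg/d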